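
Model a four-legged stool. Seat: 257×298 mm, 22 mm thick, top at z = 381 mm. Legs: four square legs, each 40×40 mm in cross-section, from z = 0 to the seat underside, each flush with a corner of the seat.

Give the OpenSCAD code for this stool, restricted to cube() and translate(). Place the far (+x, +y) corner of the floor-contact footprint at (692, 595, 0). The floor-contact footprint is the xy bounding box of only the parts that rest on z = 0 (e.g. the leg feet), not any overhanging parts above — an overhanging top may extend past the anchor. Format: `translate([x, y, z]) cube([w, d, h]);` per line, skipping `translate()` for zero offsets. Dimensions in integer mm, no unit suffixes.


translate([435, 297, 359]) cube([257, 298, 22]);
translate([435, 297, 0]) cube([40, 40, 359]);
translate([652, 297, 0]) cube([40, 40, 359]);
translate([435, 555, 0]) cube([40, 40, 359]);
translate([652, 555, 0]) cube([40, 40, 359]);


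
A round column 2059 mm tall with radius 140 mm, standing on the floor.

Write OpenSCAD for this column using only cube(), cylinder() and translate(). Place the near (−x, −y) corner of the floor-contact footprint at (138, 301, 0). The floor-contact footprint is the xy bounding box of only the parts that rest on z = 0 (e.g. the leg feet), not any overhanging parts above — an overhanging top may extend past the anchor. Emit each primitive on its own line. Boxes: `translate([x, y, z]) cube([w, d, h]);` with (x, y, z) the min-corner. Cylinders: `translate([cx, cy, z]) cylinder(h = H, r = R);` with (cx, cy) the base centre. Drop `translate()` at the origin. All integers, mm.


translate([278, 441, 0]) cylinder(h = 2059, r = 140);


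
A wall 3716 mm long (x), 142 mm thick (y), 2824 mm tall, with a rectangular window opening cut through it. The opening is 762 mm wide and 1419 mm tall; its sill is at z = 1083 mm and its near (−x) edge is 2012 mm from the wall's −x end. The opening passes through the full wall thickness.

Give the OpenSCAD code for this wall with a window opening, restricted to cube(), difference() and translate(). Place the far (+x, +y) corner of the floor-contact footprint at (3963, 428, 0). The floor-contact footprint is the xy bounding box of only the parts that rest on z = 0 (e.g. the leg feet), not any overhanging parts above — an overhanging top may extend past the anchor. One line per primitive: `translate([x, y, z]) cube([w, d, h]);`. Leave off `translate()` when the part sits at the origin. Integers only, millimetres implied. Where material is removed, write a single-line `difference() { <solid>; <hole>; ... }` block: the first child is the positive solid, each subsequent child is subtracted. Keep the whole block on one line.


difference() { translate([247, 286, 0]) cube([3716, 142, 2824]); translate([2259, 286, 1083]) cube([762, 142, 1419]); }


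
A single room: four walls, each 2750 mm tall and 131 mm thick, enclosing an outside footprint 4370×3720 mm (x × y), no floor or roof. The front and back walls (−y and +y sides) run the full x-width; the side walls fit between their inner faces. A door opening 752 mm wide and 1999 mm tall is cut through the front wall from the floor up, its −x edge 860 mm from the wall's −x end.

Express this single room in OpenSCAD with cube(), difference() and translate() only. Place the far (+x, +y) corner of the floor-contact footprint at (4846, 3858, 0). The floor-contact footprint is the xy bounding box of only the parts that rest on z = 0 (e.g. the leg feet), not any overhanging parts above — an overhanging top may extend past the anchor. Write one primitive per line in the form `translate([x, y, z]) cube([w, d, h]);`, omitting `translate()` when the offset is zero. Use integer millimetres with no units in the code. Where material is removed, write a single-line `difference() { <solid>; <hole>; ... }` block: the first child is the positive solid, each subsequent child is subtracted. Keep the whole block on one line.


difference() { translate([476, 138, 0]) cube([4370, 131, 2750]); translate([1336, 138, 0]) cube([752, 131, 1999]); }
translate([476, 3727, 0]) cube([4370, 131, 2750]);
translate([476, 269, 0]) cube([131, 3458, 2750]);
translate([4715, 269, 0]) cube([131, 3458, 2750]);


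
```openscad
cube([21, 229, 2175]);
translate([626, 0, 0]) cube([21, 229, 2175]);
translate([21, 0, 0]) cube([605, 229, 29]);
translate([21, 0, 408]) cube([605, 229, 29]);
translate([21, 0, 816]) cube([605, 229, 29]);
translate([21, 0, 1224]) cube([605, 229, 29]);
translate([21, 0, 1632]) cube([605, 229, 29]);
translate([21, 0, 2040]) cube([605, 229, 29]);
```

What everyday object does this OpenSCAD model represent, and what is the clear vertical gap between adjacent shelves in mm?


A bookshelf. The clear shelf gap is 379 mm.

Two tall side panels with 6 horizontal boards between them — a bookshelf. The first two shelf undersides are at z = 0 and z = 408; with shelf thickness 29, the clear gap is 408 − 0 − 29 = 379 mm.


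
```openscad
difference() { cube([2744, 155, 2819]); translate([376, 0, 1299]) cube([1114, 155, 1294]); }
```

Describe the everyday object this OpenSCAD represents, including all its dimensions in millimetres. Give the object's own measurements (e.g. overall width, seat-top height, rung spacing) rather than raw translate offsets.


A wall 2744 mm long (x), 155 mm thick (y), 2819 mm tall, with a rectangular window opening cut through it. The opening is 1114 mm wide and 1294 mm tall; its sill is at z = 1299 mm and its near (−x) edge is 376 mm from the wall's −x end. The opening passes through the full wall thickness.


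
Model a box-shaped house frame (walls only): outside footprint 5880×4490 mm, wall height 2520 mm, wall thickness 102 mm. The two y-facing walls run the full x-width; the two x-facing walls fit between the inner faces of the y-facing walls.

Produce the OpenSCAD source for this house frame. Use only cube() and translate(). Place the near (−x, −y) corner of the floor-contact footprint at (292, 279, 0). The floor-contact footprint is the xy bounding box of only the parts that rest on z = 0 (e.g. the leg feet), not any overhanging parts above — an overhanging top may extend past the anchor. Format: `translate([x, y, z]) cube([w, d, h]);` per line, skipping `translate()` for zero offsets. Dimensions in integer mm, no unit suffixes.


translate([292, 279, 0]) cube([5880, 102, 2520]);
translate([292, 4667, 0]) cube([5880, 102, 2520]);
translate([292, 381, 0]) cube([102, 4286, 2520]);
translate([6070, 381, 0]) cube([102, 4286, 2520]);


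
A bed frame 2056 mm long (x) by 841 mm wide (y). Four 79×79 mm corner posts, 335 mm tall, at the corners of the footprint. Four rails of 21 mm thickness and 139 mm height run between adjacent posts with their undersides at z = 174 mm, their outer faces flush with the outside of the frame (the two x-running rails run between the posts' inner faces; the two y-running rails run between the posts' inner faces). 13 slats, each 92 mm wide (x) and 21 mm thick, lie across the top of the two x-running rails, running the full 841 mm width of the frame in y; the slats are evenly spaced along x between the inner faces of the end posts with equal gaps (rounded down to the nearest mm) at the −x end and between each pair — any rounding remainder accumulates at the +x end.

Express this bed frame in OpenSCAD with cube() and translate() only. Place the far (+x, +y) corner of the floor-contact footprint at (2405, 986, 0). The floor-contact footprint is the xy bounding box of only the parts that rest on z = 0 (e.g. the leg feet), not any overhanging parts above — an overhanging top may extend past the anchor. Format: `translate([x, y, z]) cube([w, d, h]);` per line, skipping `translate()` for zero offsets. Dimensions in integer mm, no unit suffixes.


translate([349, 145, 0]) cube([79, 79, 335]);
translate([349, 907, 0]) cube([79, 79, 335]);
translate([2326, 145, 0]) cube([79, 79, 335]);
translate([2326, 907, 0]) cube([79, 79, 335]);
translate([428, 145, 174]) cube([1898, 21, 139]);
translate([428, 965, 174]) cube([1898, 21, 139]);
translate([349, 224, 174]) cube([21, 683, 139]);
translate([2384, 224, 174]) cube([21, 683, 139]);
translate([478, 145, 313]) cube([92, 841, 21]);
translate([620, 145, 313]) cube([92, 841, 21]);
translate([762, 145, 313]) cube([92, 841, 21]);
translate([904, 145, 313]) cube([92, 841, 21]);
translate([1046, 145, 313]) cube([92, 841, 21]);
translate([1188, 145, 313]) cube([92, 841, 21]);
translate([1330, 145, 313]) cube([92, 841, 21]);
translate([1472, 145, 313]) cube([92, 841, 21]);
translate([1614, 145, 313]) cube([92, 841, 21]);
translate([1756, 145, 313]) cube([92, 841, 21]);
translate([1898, 145, 313]) cube([92, 841, 21]);
translate([2040, 145, 313]) cube([92, 841, 21]);
translate([2182, 145, 313]) cube([92, 841, 21]);


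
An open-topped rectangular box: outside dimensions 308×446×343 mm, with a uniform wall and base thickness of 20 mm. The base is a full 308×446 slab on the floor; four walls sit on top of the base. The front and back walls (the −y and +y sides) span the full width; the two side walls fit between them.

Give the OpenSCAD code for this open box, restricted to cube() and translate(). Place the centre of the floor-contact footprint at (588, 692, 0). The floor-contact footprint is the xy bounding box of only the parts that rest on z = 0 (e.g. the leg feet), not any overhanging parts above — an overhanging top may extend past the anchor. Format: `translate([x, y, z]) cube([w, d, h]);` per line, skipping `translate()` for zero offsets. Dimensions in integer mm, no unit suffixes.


translate([434, 469, 0]) cube([308, 446, 20]);
translate([434, 469, 20]) cube([308, 20, 323]);
translate([434, 895, 20]) cube([308, 20, 323]);
translate([434, 489, 20]) cube([20, 406, 323]);
translate([722, 489, 20]) cube([20, 406, 323]);


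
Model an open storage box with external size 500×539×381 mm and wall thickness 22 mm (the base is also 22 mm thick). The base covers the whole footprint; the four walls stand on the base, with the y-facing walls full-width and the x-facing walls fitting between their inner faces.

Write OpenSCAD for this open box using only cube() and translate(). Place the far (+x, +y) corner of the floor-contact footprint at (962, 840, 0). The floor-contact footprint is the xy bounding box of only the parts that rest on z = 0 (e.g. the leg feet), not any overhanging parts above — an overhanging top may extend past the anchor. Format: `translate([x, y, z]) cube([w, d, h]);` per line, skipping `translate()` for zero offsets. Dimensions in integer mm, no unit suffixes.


translate([462, 301, 0]) cube([500, 539, 22]);
translate([462, 301, 22]) cube([500, 22, 359]);
translate([462, 818, 22]) cube([500, 22, 359]);
translate([462, 323, 22]) cube([22, 495, 359]);
translate([940, 323, 22]) cube([22, 495, 359]);


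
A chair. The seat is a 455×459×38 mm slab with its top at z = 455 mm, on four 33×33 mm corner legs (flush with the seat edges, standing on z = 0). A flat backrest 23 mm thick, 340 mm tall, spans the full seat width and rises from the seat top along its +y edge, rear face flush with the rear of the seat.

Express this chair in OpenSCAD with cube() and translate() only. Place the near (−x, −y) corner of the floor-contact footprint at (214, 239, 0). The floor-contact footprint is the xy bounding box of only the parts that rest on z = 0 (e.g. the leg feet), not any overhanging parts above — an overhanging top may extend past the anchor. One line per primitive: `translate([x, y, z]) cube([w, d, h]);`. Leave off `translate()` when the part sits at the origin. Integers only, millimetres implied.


translate([214, 239, 417]) cube([455, 459, 38]);
translate([214, 239, 0]) cube([33, 33, 417]);
translate([636, 239, 0]) cube([33, 33, 417]);
translate([214, 665, 0]) cube([33, 33, 417]);
translate([636, 665, 0]) cube([33, 33, 417]);
translate([214, 675, 455]) cube([455, 23, 340]);


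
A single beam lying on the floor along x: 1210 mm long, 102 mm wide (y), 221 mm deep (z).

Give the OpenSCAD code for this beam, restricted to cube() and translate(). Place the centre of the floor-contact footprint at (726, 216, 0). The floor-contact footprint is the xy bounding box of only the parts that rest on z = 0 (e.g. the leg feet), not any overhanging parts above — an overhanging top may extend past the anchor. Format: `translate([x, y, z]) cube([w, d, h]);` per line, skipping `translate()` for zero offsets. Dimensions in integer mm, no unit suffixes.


translate([121, 165, 0]) cube([1210, 102, 221]);


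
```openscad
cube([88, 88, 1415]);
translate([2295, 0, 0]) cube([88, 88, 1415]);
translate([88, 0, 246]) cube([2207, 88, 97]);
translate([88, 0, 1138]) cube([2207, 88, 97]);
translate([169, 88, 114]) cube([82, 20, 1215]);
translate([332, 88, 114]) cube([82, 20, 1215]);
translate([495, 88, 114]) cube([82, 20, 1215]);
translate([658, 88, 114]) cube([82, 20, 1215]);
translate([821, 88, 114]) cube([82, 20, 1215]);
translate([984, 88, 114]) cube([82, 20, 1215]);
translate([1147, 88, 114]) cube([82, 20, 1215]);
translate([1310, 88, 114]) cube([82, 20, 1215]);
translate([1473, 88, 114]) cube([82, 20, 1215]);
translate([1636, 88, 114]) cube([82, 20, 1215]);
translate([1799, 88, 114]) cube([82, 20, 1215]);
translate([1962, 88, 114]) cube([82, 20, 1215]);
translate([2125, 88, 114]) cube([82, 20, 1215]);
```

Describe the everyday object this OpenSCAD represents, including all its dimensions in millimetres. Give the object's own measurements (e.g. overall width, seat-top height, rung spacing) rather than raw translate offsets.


A fence section. Two 88×88 mm posts, 1415 mm tall, stand on the floor with a clear span of 2207 mm between their inner faces. Two horizontal rails of 88×97 mm section span the gap between the posts with their undersides at z = 246 mm and z = 1138 mm, flush with the posts' −y face. 13 pickets, each 82 mm wide, 20 mm thick and 1215 mm tall, are fixed to the +y face of the rails with their bottoms at z = 114 mm, spaced across the span with a 81 mm gap after the −x post and between neighbouring pickets, with 88 mm left before the +x post.


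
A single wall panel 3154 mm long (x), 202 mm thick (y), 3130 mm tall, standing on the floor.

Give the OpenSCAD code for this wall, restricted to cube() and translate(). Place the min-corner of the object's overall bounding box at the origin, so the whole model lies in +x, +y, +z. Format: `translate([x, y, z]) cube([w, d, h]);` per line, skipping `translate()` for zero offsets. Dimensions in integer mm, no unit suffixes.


cube([3154, 202, 3130]);


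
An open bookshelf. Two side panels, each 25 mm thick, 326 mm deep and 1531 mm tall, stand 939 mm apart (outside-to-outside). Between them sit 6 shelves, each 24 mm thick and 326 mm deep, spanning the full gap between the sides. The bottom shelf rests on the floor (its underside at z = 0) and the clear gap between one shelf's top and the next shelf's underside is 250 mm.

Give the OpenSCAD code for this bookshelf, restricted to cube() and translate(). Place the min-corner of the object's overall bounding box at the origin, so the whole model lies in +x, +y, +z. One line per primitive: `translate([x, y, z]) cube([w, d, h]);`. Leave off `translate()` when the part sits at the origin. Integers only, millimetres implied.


cube([25, 326, 1531]);
translate([914, 0, 0]) cube([25, 326, 1531]);
translate([25, 0, 0]) cube([889, 326, 24]);
translate([25, 0, 274]) cube([889, 326, 24]);
translate([25, 0, 548]) cube([889, 326, 24]);
translate([25, 0, 822]) cube([889, 326, 24]);
translate([25, 0, 1096]) cube([889, 326, 24]);
translate([25, 0, 1370]) cube([889, 326, 24]);


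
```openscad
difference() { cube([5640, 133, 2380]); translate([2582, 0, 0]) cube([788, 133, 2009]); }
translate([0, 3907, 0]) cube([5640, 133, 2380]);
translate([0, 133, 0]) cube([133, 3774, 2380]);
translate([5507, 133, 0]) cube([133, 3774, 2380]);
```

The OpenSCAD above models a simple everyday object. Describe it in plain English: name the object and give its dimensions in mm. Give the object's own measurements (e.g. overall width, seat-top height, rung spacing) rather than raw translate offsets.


A single room: four walls, each 2380 mm tall and 133 mm thick, enclosing an outside footprint 5640×4040 mm (x × y), no floor or roof. The front and back walls (−y and +y sides) run the full x-width; the side walls fit between their inner faces. A door opening 788 mm wide and 2009 mm tall is cut through the front wall from the floor up, its −x edge 2582 mm from the wall's −x end.


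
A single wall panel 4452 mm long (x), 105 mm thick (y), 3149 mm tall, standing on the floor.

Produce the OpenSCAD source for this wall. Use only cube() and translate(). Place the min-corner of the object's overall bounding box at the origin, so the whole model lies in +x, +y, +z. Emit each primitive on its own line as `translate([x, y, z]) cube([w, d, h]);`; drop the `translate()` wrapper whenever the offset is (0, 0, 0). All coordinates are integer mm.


cube([4452, 105, 3149]);


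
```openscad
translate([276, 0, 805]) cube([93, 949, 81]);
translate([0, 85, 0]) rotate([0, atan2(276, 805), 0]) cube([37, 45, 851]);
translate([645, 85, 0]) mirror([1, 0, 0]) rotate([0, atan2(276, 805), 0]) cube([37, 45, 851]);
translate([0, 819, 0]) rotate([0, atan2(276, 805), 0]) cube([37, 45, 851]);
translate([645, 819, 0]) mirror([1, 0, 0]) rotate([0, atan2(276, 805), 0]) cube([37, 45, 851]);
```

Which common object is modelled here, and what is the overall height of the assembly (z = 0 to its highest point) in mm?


A sawhorse. The overall height is 886 mm.

A beam across two mirrored pairs of raked legs — a sawhorse. The beam's underside is at z = 805 (matching the legs' vertical rise in atan2(276, 805)) and the beam is 81 mm tall, so its top is at 805 + 81 = 886 mm. The raked legs top out at the beam's underside, so that is the highest point.


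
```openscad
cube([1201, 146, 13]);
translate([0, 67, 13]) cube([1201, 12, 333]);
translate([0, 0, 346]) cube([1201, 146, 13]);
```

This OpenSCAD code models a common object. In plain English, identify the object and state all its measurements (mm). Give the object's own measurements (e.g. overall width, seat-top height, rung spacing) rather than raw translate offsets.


An I-beam lying along x, 1201 mm long. Overall section height 359 mm. Two flanges 146 mm wide (y) and 13 mm thick, one on the floor and one at the top; a web 12 mm thick runs between them, centred on the flange width.


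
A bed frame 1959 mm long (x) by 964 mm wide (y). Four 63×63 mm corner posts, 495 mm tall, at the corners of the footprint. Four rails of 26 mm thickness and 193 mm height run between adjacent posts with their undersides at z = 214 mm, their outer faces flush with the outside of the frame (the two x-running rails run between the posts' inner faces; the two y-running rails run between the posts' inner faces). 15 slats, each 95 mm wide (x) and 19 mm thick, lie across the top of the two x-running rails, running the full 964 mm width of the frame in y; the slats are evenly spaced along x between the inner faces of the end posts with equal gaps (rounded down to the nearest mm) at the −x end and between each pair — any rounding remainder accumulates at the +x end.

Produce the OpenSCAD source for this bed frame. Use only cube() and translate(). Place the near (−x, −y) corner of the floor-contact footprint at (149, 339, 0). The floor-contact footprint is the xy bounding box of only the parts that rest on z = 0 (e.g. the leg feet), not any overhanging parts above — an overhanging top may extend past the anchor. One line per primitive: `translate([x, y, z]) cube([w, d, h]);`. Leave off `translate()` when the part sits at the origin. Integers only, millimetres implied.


translate([149, 339, 0]) cube([63, 63, 495]);
translate([149, 1240, 0]) cube([63, 63, 495]);
translate([2045, 339, 0]) cube([63, 63, 495]);
translate([2045, 1240, 0]) cube([63, 63, 495]);
translate([212, 339, 214]) cube([1833, 26, 193]);
translate([212, 1277, 214]) cube([1833, 26, 193]);
translate([149, 402, 214]) cube([26, 838, 193]);
translate([2082, 402, 214]) cube([26, 838, 193]);
translate([237, 339, 407]) cube([95, 964, 19]);
translate([357, 339, 407]) cube([95, 964, 19]);
translate([477, 339, 407]) cube([95, 964, 19]);
translate([597, 339, 407]) cube([95, 964, 19]);
translate([717, 339, 407]) cube([95, 964, 19]);
translate([837, 339, 407]) cube([95, 964, 19]);
translate([957, 339, 407]) cube([95, 964, 19]);
translate([1077, 339, 407]) cube([95, 964, 19]);
translate([1197, 339, 407]) cube([95, 964, 19]);
translate([1317, 339, 407]) cube([95, 964, 19]);
translate([1437, 339, 407]) cube([95, 964, 19]);
translate([1557, 339, 407]) cube([95, 964, 19]);
translate([1677, 339, 407]) cube([95, 964, 19]);
translate([1797, 339, 407]) cube([95, 964, 19]);
translate([1917, 339, 407]) cube([95, 964, 19]);


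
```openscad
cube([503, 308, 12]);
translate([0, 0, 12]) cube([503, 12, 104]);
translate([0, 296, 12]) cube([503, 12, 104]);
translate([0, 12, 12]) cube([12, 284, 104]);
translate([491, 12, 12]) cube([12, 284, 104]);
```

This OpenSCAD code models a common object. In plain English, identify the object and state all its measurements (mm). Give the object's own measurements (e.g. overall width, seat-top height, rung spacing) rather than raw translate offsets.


An open-topped rectangular box: outside dimensions 503×308×116 mm, with a uniform wall and base thickness of 12 mm. The base is a full 503×308 slab on the floor; four walls sit on top of the base. The front and back walls (the −y and +y sides) span the full width; the two side walls fit between them.


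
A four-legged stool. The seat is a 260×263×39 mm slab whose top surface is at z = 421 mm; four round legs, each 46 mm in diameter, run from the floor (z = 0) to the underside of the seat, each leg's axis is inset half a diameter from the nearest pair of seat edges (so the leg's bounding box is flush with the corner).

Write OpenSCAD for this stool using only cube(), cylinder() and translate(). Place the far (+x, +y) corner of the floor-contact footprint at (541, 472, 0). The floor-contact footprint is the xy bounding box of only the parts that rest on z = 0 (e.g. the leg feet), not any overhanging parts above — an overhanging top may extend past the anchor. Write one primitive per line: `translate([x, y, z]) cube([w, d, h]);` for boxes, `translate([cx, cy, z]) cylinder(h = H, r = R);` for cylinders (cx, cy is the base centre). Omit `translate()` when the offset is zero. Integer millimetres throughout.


// leg_h = 421 - 39 = 382
translate([281, 209, 382]) cube([260, 263, 39]);
translate([304, 232, 0]) cylinder(h = 382, r = 23);
translate([518, 232, 0]) cylinder(h = 382, r = 23);
translate([304, 449, 0]) cylinder(h = 382, r = 23);
translate([518, 449, 0]) cylinder(h = 382, r = 23);


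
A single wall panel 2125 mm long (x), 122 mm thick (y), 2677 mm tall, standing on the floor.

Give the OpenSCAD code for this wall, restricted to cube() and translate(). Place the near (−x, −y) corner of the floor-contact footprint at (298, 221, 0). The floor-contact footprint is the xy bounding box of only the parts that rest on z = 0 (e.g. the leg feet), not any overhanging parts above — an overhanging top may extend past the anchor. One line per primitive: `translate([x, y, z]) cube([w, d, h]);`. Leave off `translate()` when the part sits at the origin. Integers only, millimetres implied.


translate([298, 221, 0]) cube([2125, 122, 2677]);


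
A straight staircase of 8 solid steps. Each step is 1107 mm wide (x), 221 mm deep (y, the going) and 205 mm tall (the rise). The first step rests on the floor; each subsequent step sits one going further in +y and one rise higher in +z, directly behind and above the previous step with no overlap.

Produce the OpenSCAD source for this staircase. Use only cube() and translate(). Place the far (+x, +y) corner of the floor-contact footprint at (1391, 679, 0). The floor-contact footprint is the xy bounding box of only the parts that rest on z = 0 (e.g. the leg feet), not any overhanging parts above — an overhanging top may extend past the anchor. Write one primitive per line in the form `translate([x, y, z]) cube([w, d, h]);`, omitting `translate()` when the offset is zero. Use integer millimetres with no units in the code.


translate([284, 458, 0]) cube([1107, 221, 205]);
translate([284, 679, 205]) cube([1107, 221, 205]);
translate([284, 900, 410]) cube([1107, 221, 205]);
translate([284, 1121, 615]) cube([1107, 221, 205]);
translate([284, 1342, 820]) cube([1107, 221, 205]);
translate([284, 1563, 1025]) cube([1107, 221, 205]);
translate([284, 1784, 1230]) cube([1107, 221, 205]);
translate([284, 2005, 1435]) cube([1107, 221, 205]);


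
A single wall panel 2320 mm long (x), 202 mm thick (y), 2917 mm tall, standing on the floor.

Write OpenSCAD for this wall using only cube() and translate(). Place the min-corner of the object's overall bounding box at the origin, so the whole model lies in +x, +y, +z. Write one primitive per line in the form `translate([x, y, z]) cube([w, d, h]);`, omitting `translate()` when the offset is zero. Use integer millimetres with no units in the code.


cube([2320, 202, 2917]);


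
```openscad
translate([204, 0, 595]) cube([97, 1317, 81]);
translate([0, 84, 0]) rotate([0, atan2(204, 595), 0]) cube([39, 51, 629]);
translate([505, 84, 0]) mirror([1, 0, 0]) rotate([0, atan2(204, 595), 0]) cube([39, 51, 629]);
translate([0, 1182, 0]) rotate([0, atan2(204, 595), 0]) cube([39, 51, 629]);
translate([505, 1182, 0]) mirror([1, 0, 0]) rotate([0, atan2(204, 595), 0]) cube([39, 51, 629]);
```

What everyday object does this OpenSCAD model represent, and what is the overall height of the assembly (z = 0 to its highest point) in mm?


A sawhorse. The overall height is 676 mm.

A beam across two mirrored pairs of raked legs — a sawhorse. The beam's underside is at z = 595 (matching the legs' vertical rise in atan2(204, 595)) and the beam is 81 mm tall, so its top is at 595 + 81 = 676 mm. The raked legs top out at the beam's underside, so that is the highest point.


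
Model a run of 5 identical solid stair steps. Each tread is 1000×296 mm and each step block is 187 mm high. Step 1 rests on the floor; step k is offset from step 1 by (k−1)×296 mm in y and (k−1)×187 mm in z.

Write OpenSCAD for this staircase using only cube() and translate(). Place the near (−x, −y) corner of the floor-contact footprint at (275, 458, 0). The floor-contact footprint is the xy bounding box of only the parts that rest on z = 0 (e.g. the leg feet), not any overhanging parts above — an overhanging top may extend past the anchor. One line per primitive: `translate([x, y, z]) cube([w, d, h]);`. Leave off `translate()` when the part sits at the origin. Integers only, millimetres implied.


translate([275, 458, 0]) cube([1000, 296, 187]);
translate([275, 754, 187]) cube([1000, 296, 187]);
translate([275, 1050, 374]) cube([1000, 296, 187]);
translate([275, 1346, 561]) cube([1000, 296, 187]);
translate([275, 1642, 748]) cube([1000, 296, 187]);


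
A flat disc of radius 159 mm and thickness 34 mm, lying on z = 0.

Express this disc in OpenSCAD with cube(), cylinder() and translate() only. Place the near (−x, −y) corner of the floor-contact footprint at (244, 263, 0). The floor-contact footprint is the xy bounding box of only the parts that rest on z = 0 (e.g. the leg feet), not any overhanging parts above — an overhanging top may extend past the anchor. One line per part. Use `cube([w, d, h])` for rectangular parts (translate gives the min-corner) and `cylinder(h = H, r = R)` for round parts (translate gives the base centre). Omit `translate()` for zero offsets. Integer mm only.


translate([403, 422, 0]) cylinder(h = 34, r = 159);


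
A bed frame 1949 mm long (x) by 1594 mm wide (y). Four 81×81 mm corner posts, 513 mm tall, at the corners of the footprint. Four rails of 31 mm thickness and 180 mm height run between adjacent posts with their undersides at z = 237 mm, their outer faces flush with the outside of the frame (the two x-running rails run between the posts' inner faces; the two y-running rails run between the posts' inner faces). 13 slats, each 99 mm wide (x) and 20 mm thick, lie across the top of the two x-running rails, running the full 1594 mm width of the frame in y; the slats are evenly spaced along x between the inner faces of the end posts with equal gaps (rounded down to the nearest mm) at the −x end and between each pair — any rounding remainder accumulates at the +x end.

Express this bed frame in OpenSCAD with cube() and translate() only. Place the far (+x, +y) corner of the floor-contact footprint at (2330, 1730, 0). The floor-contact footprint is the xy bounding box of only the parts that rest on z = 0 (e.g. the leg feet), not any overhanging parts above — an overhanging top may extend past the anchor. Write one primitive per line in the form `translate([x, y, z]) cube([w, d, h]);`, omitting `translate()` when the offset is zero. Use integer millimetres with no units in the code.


// slat z = rail_z + rail_h = 237 + 180 = 417
// slat gap = ⌊(1787 − 13·99) / 14⌋ = 35
translate([381, 136, 0]) cube([81, 81, 513]);
translate([381, 1649, 0]) cube([81, 81, 513]);
translate([2249, 136, 0]) cube([81, 81, 513]);
translate([2249, 1649, 0]) cube([81, 81, 513]);
translate([462, 136, 237]) cube([1787, 31, 180]);
translate([462, 1699, 237]) cube([1787, 31, 180]);
translate([381, 217, 237]) cube([31, 1432, 180]);
translate([2299, 217, 237]) cube([31, 1432, 180]);
translate([497, 136, 417]) cube([99, 1594, 20]);
translate([631, 136, 417]) cube([99, 1594, 20]);
translate([765, 136, 417]) cube([99, 1594, 20]);
translate([899, 136, 417]) cube([99, 1594, 20]);
translate([1033, 136, 417]) cube([99, 1594, 20]);
translate([1167, 136, 417]) cube([99, 1594, 20]);
translate([1301, 136, 417]) cube([99, 1594, 20]);
translate([1435, 136, 417]) cube([99, 1594, 20]);
translate([1569, 136, 417]) cube([99, 1594, 20]);
translate([1703, 136, 417]) cube([99, 1594, 20]);
translate([1837, 136, 417]) cube([99, 1594, 20]);
translate([1971, 136, 417]) cube([99, 1594, 20]);
translate([2105, 136, 417]) cube([99, 1594, 20]);


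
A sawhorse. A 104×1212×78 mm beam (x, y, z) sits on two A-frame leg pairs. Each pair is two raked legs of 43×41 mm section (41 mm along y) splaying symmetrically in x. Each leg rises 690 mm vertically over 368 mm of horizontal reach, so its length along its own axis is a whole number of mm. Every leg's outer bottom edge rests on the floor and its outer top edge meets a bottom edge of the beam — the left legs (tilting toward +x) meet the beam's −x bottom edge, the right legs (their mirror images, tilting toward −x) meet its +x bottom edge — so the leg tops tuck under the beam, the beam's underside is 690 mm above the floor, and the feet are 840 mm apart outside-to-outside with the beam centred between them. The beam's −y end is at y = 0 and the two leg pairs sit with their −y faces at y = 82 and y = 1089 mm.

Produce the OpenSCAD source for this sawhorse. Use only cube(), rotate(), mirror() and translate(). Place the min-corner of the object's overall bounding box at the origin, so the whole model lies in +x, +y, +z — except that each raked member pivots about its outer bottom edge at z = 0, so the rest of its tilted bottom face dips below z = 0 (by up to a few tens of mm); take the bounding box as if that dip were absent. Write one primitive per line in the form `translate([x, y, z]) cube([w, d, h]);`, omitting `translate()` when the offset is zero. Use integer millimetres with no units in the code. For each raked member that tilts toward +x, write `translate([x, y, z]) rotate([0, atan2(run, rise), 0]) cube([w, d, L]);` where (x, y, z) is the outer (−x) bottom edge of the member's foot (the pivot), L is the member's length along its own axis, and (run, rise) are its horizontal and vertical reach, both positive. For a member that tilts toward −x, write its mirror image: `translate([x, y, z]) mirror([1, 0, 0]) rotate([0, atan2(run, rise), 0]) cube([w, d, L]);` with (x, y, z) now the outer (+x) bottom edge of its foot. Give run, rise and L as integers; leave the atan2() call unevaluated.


translate([368, 0, 690]) cube([104, 1212, 78]);
translate([0, 82, 0]) rotate([0, atan2(368, 690), 0]) cube([43, 41, 782]);
translate([840, 82, 0]) mirror([1, 0, 0]) rotate([0, atan2(368, 690), 0]) cube([43, 41, 782]);
translate([0, 1089, 0]) rotate([0, atan2(368, 690), 0]) cube([43, 41, 782]);
translate([840, 1089, 0]) mirror([1, 0, 0]) rotate([0, atan2(368, 690), 0]) cube([43, 41, 782]);


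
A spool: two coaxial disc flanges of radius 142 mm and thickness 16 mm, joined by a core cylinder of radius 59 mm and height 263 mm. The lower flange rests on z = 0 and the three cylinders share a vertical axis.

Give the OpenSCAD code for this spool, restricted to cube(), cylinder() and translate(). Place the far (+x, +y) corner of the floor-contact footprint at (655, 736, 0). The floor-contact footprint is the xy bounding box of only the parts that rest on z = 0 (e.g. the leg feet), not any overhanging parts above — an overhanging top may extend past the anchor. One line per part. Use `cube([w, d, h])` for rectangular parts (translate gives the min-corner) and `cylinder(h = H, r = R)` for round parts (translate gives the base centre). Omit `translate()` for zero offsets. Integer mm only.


translate([513, 594, 0]) cylinder(h = 16, r = 142);
translate([513, 594, 16]) cylinder(h = 263, r = 59);
translate([513, 594, 279]) cylinder(h = 16, r = 142);


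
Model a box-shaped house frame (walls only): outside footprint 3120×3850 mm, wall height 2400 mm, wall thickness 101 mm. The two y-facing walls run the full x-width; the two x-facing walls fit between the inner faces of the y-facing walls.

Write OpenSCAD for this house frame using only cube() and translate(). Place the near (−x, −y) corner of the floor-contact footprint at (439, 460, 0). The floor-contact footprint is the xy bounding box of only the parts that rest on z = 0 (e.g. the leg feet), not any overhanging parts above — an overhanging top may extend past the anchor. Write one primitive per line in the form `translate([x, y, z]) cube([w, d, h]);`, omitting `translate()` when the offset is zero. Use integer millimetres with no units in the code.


translate([439, 460, 0]) cube([3120, 101, 2400]);
translate([439, 4209, 0]) cube([3120, 101, 2400]);
translate([439, 561, 0]) cube([101, 3648, 2400]);
translate([3458, 561, 0]) cube([101, 3648, 2400]);


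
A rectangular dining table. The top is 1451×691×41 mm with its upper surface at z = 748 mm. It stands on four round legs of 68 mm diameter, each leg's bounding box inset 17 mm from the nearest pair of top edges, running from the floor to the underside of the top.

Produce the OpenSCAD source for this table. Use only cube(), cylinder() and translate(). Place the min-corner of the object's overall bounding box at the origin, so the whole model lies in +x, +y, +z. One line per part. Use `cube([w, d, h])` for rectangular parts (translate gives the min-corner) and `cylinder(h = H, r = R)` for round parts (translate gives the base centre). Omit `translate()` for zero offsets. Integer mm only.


translate([0, 0, 707]) cube([1451, 691, 41]);
translate([51, 51, 0]) cylinder(h = 707, r = 34);
translate([1400, 51, 0]) cylinder(h = 707, r = 34);
translate([51, 640, 0]) cylinder(h = 707, r = 34);
translate([1400, 640, 0]) cylinder(h = 707, r = 34);


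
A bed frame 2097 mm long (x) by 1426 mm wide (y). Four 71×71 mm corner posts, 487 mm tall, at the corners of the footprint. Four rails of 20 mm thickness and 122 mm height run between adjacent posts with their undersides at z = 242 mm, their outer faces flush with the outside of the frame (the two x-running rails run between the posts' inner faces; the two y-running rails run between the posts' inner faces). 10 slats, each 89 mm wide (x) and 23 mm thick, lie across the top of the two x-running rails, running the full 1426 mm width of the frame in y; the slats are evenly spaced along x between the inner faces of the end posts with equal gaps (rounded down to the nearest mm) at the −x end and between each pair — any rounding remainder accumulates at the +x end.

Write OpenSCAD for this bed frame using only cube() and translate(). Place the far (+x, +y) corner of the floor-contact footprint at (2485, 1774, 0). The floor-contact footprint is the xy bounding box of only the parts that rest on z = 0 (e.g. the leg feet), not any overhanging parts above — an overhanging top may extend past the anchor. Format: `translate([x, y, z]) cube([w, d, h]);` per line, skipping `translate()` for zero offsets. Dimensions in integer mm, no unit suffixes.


translate([388, 348, 0]) cube([71, 71, 487]);
translate([388, 1703, 0]) cube([71, 71, 487]);
translate([2414, 348, 0]) cube([71, 71, 487]);
translate([2414, 1703, 0]) cube([71, 71, 487]);
translate([459, 348, 242]) cube([1955, 20, 122]);
translate([459, 1754, 242]) cube([1955, 20, 122]);
translate([388, 419, 242]) cube([20, 1284, 122]);
translate([2465, 419, 242]) cube([20, 1284, 122]);
translate([555, 348, 364]) cube([89, 1426, 23]);
translate([740, 348, 364]) cube([89, 1426, 23]);
translate([925, 348, 364]) cube([89, 1426, 23]);
translate([1110, 348, 364]) cube([89, 1426, 23]);
translate([1295, 348, 364]) cube([89, 1426, 23]);
translate([1480, 348, 364]) cube([89, 1426, 23]);
translate([1665, 348, 364]) cube([89, 1426, 23]);
translate([1850, 348, 364]) cube([89, 1426, 23]);
translate([2035, 348, 364]) cube([89, 1426, 23]);
translate([2220, 348, 364]) cube([89, 1426, 23]);


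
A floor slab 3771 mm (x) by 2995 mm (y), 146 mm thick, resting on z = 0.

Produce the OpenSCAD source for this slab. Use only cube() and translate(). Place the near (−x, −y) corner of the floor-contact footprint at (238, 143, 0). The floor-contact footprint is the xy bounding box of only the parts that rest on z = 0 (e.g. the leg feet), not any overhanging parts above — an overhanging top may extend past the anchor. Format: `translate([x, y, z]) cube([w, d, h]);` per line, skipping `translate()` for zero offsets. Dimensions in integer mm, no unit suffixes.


translate([238, 143, 0]) cube([3771, 2995, 146]);


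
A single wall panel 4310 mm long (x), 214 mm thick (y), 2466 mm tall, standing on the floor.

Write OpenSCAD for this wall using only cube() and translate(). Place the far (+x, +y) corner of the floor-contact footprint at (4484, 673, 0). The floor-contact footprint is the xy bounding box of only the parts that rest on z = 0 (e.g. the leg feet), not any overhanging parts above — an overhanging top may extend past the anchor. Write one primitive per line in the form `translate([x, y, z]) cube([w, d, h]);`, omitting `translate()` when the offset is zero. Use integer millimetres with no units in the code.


translate([174, 459, 0]) cube([4310, 214, 2466]);


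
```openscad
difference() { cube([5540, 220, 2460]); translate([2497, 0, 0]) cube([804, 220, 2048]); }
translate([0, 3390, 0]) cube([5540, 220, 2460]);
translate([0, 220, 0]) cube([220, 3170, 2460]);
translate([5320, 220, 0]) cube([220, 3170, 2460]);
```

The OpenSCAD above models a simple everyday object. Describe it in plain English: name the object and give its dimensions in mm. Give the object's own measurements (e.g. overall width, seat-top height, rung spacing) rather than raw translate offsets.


A single room: four walls, each 2460 mm tall and 220 mm thick, enclosing an outside footprint 5540×3610 mm (x × y), no floor or roof. The front and back walls (−y and +y sides) run the full x-width; the side walls fit between their inner faces. A door opening 804 mm wide and 2048 mm tall is cut through the front wall from the floor up, its −x edge 2497 mm from the wall's −x end.


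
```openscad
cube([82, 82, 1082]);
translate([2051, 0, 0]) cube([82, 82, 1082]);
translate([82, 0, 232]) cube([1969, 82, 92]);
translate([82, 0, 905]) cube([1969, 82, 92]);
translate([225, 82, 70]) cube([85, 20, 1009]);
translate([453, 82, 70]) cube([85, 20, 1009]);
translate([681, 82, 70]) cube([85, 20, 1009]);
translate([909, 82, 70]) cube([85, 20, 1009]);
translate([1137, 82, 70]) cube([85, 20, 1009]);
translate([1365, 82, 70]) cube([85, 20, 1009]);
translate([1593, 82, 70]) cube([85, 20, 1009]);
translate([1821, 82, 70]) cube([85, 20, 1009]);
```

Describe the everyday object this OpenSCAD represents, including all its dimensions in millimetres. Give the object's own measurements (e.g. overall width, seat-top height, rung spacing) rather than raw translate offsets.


A fence section. Two 82×82 mm posts, 1082 mm tall, stand on the floor with a clear span of 1969 mm between their inner faces. Two horizontal rails of 82×92 mm section span the gap between the posts with their undersides at z = 232 mm and z = 905 mm, flush with the posts' −y face. 8 pickets, each 85 mm wide, 20 mm thick and 1009 mm tall, are fixed to the +y face of the rails with their bottoms at z = 70 mm, spaced across the span with a 143 mm gap after the −x post and between neighbouring pickets, with 145 mm left before the +x post.
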